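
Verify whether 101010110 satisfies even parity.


Number of 1s: 5

No, parity error (5 ones)


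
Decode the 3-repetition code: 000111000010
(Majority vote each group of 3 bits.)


Groups: 000, 111, 000, 010
Majority votes: 0100

0100


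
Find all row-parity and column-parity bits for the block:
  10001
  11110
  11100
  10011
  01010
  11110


Row parities: 001100
Column parities: 10100

Row P: 001100, Col P: 10100, Corner: 0


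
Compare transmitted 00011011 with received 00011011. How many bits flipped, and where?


XOR: 00000000

0 errors (received matches sent)


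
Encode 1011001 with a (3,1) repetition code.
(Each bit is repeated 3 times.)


Each bit -> 3 copies

111000111111000000111


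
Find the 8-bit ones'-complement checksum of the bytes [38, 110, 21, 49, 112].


Sum = 330 mod 256 = 74
Complement = 181

181


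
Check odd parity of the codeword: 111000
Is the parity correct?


Number of 1s: 3

Yes, parity is correct (3 ones)


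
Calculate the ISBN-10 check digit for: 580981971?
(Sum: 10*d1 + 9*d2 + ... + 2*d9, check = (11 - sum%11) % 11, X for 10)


Weighted sum: 297
297 mod 11 = 0

Check digit: 0


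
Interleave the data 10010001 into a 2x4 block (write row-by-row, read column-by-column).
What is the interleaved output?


Matrix:
  1001
  0001
Read columns: 10000011

10000011


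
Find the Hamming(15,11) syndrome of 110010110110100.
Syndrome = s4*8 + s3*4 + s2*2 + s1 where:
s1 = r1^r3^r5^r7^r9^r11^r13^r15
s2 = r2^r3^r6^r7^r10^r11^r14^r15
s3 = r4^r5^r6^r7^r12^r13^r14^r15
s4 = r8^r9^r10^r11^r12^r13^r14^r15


s1=1, s2=0, s3=1, s4=0

Syndrome = 5 (error at position 5)


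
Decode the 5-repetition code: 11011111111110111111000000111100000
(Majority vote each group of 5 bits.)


Groups: 11011, 11111, 11101, 11111, 00000, 01111, 00000
Majority votes: 1111010

1111010


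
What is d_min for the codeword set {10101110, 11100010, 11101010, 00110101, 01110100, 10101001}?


Comparing all pairs, minimum distance: 1
Can detect 0 errors, correct 0 errors

1


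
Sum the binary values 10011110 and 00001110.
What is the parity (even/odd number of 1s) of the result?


10011110 = 158
00001110 = 14
Sum = 172 = 10101100
1s count = 4

even parity (4 ones in 10101100)


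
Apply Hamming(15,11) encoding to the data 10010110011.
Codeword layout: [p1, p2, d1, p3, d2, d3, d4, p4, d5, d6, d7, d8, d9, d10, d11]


Parity bits: p1=0, p2=0, p3=1, p4=0

001100100110011


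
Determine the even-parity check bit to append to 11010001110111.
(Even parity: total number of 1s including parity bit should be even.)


Number of 1s in data: 9
Parity bit: 1

1


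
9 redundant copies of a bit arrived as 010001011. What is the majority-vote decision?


Ones: 4 out of 9
Threshold: 5

0 (4/9 voted 1)


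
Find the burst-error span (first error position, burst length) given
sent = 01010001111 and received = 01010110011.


XOR: 00000111100

Burst at position 5, length 4


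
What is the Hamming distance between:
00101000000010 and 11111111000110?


XOR: 11010111000100
Count of 1s: 7

7


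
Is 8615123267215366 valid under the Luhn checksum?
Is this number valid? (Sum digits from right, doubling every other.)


Luhn sum = 60
60 mod 10 = 0

Valid (Luhn sum mod 10 = 0)


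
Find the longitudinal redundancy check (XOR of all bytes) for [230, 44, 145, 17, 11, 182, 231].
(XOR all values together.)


XOR chain: 230 ^ 44 ^ 145 ^ 17 ^ 11 ^ 182 ^ 231 = 16

16


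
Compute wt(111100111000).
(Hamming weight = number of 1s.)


Counting 1s in 111100111000

7


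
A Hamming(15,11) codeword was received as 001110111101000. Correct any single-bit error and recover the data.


Syndrome = 2: error at position 2

Data: 11011101000 (corrected bit 2)


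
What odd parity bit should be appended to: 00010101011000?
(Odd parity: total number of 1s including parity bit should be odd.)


Number of 1s in data: 5
Parity bit: 0

0


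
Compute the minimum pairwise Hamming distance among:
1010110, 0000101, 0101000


Comparing all pairs, minimum distance: 4
Can detect 3 errors, correct 1 errors

4


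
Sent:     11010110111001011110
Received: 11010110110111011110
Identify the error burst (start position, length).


XOR: 00000000001110000000

Burst at position 10, length 3


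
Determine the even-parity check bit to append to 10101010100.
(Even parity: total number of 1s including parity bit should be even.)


Number of 1s in data: 5
Parity bit: 1

1


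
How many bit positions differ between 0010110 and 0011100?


XOR: 0001010
Count of 1s: 2

2


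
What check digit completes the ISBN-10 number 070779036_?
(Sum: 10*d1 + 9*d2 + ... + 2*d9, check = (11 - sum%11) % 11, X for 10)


Weighted sum: 220
220 mod 11 = 0

Check digit: 0


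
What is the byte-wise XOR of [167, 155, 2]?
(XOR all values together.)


XOR chain: 167 ^ 155 ^ 2 = 62

62


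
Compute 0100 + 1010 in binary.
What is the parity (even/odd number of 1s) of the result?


0100 = 4
1010 = 10
Sum = 14 = 1110
1s count = 3

odd parity (3 ones in 1110)


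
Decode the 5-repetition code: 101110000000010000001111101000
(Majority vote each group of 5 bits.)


Groups: 10111, 00000, 00010, 00000, 11111, 01000
Majority votes: 100010

100010


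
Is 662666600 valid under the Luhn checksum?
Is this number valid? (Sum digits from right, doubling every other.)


Luhn sum = 29
29 mod 10 = 9

Invalid (Luhn sum mod 10 = 9)


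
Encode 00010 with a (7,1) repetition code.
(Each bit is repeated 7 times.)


Each bit -> 7 copies

00000000000000000000011111110000000


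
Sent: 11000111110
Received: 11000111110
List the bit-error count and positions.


XOR: 00000000000

0 errors (received matches sent)


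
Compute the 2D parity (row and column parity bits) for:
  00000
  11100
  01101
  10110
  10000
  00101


Row parities: 011110
Column parities: 10010

Row P: 011110, Col P: 10010, Corner: 0


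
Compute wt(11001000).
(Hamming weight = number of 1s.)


Counting 1s in 11001000

3


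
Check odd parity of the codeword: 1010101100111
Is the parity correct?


Number of 1s: 8

No, parity error (8 ones)


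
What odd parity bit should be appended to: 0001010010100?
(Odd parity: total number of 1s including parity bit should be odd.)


Number of 1s in data: 4
Parity bit: 1

1


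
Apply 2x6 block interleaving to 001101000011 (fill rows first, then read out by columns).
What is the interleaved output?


Matrix:
  001101
  000011
Read columns: 000010100111

000010100111


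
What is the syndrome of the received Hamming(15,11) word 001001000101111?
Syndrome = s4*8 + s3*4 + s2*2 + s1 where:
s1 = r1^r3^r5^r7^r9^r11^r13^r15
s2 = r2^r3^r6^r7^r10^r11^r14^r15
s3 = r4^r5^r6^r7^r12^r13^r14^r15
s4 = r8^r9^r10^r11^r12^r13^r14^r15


s1=1, s2=1, s3=1, s4=1

Syndrome = 15 (error at position 15)


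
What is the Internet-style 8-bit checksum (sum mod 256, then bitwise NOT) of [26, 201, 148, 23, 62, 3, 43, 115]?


Sum = 621 mod 256 = 109
Complement = 146

146


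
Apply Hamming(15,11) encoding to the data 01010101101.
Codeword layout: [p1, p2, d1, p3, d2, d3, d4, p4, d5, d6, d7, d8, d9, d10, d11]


Parity bits: p1=0, p2=1, p3=1, p4=0

010110100101101


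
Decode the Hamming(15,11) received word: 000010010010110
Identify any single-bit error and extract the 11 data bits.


Syndrome = 5: error at position 5

Data: 00000010110 (corrected bit 5)


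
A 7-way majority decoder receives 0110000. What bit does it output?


Ones: 2 out of 7
Threshold: 4

0 (2/7 voted 1)


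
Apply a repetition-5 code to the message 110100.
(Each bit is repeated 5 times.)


Each bit -> 5 copies

111111111100000111110000000000


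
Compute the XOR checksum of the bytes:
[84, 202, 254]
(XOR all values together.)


XOR chain: 84 ^ 202 ^ 254 = 96

96


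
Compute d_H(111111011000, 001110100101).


XOR: 110001111101
Count of 1s: 8

8


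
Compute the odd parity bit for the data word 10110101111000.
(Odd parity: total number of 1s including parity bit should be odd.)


Number of 1s in data: 8
Parity bit: 1

1


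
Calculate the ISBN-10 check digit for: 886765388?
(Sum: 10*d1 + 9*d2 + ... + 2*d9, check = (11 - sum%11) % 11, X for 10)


Weighted sum: 362
362 mod 11 = 10

Check digit: 1


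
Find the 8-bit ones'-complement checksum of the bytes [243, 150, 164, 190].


Sum = 747 mod 256 = 235
Complement = 20

20


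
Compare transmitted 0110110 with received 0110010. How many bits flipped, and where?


XOR: 0000100

1 error(s) at position(s): 4


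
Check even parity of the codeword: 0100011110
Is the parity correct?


Number of 1s: 5

No, parity error (5 ones)


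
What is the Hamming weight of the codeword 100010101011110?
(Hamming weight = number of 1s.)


Counting 1s in 100010101011110

8


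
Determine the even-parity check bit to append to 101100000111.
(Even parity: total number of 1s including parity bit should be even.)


Number of 1s in data: 6
Parity bit: 0

0


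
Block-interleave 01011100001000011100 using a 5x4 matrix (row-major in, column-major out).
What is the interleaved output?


Matrix:
  0101
  1100
  0010
  0001
  1100
Read columns: 01001110010010010010

01001110010010010010


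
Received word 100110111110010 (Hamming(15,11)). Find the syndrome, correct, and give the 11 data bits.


Syndrome = 9: error at position 9

Data: 01010110010 (corrected bit 9)


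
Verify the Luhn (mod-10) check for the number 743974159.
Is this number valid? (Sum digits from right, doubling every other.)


Luhn sum = 53
53 mod 10 = 3

Invalid (Luhn sum mod 10 = 3)


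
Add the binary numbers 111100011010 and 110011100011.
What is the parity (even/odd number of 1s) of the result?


111100011010 = 3866
110011100011 = 3299
Sum = 7165 = 1101111111101
1s count = 11

odd parity (11 ones in 1101111111101)


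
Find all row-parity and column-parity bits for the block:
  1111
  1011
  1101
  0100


Row parities: 0111
Column parities: 1101

Row P: 0111, Col P: 1101, Corner: 1


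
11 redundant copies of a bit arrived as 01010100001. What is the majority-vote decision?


Ones: 4 out of 11
Threshold: 6

0 (4/11 voted 1)


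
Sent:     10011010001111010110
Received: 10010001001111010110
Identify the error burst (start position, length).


XOR: 00001011000000000000

Burst at position 4, length 4


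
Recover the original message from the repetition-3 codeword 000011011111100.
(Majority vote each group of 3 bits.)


Groups: 000, 011, 011, 111, 100
Majority votes: 01110

01110


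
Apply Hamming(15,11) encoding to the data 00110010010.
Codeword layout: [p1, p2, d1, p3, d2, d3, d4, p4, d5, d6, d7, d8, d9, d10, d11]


Parity bits: p1=0, p2=0, p3=1, p4=0

000101100010010


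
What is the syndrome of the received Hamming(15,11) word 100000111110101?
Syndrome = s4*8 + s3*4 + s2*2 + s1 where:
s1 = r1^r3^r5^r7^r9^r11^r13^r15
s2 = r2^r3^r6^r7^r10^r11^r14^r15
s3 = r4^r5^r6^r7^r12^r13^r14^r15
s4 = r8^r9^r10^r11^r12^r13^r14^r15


s1=0, s2=0, s3=1, s4=0

Syndrome = 4 (error at position 4)


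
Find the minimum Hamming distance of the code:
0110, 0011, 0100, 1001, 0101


Comparing all pairs, minimum distance: 1
Can detect 0 errors, correct 0 errors

1


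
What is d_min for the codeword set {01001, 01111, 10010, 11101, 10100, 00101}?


Comparing all pairs, minimum distance: 2
Can detect 1 errors, correct 0 errors

2


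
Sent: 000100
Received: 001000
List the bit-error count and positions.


XOR: 001100

2 error(s) at position(s): 2, 3


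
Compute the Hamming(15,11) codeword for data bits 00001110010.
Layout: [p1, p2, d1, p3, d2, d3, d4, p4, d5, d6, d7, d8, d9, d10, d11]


Parity bits: p1=0, p2=1, p3=1, p4=0

010100001110010


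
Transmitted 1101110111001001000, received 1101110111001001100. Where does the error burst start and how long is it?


XOR: 0000000000000000100

Burst at position 16, length 1


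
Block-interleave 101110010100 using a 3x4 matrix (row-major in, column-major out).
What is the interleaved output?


Matrix:
  1011
  1001
  0100
Read columns: 110001100110

110001100110


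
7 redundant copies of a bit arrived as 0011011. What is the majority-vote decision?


Ones: 4 out of 7
Threshold: 4

1 (4/7 voted 1)


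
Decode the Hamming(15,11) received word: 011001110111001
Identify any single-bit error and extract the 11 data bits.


Syndrome = 10: error at position 10

Data: 10110011001 (corrected bit 10)


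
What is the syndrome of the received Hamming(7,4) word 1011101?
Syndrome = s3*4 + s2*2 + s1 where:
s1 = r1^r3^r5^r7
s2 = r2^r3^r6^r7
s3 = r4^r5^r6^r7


s1=0, s2=0, s3=1

Syndrome = 4 (error at position 4)


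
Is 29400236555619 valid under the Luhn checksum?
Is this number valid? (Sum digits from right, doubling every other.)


Luhn sum = 59
59 mod 10 = 9

Invalid (Luhn sum mod 10 = 9)


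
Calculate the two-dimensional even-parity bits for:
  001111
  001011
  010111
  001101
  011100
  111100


Row parities: 010110
Column parities: 111110

Row P: 010110, Col P: 111110, Corner: 1


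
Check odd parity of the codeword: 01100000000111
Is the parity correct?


Number of 1s: 5

Yes, parity is correct (5 ones)


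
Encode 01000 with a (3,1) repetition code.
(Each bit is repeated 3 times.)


Each bit -> 3 copies

000111000000000


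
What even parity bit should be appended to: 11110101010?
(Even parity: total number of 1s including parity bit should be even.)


Number of 1s in data: 7
Parity bit: 1

1


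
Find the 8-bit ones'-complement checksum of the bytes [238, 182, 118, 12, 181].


Sum = 731 mod 256 = 219
Complement = 36

36


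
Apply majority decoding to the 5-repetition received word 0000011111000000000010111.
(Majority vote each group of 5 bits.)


Groups: 00000, 11111, 00000, 00000, 10111
Majority votes: 01001

01001


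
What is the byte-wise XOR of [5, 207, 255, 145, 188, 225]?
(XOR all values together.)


XOR chain: 5 ^ 207 ^ 255 ^ 145 ^ 188 ^ 225 = 249

249


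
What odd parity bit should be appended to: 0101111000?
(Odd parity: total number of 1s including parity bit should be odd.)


Number of 1s in data: 5
Parity bit: 0

0


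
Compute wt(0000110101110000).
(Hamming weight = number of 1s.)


Counting 1s in 0000110101110000

6


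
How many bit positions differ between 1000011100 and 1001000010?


XOR: 0001011110
Count of 1s: 5

5


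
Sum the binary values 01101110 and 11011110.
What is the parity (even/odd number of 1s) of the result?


01101110 = 110
11011110 = 222
Sum = 332 = 101001100
1s count = 4

even parity (4 ones in 101001100)


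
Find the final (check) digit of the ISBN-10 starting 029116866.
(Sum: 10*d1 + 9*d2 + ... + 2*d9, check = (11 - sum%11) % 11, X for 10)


Weighted sum: 195
195 mod 11 = 8

Check digit: 3


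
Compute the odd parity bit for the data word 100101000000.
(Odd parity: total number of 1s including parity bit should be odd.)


Number of 1s in data: 3
Parity bit: 0

0


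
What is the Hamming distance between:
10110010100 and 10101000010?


XOR: 00011010110
Count of 1s: 5

5


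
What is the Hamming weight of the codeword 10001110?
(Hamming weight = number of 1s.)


Counting 1s in 10001110

4


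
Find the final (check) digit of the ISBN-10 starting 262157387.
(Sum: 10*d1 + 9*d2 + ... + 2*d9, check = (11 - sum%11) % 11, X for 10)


Weighted sum: 212
212 mod 11 = 3

Check digit: 8


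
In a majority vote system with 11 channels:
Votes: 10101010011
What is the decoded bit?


Ones: 6 out of 11
Threshold: 6

1 (6/11 voted 1)


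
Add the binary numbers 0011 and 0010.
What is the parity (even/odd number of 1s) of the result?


0011 = 3
0010 = 2
Sum = 5 = 101
1s count = 2

even parity (2 ones in 101)


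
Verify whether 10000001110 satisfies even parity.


Number of 1s: 4

Yes, parity is correct (4 ones)


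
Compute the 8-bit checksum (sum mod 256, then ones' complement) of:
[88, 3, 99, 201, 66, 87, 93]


Sum = 637 mod 256 = 125
Complement = 130

130


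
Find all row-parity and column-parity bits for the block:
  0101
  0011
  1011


Row parities: 001
Column parities: 1101

Row P: 001, Col P: 1101, Corner: 1


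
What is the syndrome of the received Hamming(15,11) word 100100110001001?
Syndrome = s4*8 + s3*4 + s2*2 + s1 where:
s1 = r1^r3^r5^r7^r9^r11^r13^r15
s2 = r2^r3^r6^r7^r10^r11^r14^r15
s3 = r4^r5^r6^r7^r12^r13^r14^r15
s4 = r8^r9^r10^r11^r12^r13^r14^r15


s1=1, s2=0, s3=0, s4=1

Syndrome = 9 (error at position 9)


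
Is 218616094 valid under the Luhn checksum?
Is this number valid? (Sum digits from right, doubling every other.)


Luhn sum = 32
32 mod 10 = 2

Invalid (Luhn sum mod 10 = 2)


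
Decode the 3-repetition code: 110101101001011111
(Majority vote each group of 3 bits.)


Groups: 110, 101, 101, 001, 011, 111
Majority votes: 111011

111011


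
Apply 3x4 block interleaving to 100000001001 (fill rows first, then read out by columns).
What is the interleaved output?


Matrix:
  1000
  0000
  1001
Read columns: 101000000001

101000000001


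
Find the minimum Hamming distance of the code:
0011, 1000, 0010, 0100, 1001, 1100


Comparing all pairs, minimum distance: 1
Can detect 0 errors, correct 0 errors

1


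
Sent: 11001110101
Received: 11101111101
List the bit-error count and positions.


XOR: 00100001000

2 error(s) at position(s): 2, 7


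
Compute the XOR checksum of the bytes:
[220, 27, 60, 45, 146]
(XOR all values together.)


XOR chain: 220 ^ 27 ^ 60 ^ 45 ^ 146 = 68

68


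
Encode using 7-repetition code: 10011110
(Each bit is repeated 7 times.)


Each bit -> 7 copies

11111110000000000000011111111111111111111111111110000000


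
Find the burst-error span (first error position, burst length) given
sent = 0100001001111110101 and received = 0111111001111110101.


XOR: 0011110000000000000

Burst at position 2, length 4


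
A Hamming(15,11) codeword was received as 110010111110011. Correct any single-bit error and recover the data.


Syndrome = 0: no error detected

Data: 01011110011 (no errors)


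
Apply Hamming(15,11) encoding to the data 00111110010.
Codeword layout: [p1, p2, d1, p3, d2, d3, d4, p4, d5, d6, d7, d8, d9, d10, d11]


Parity bits: p1=1, p2=1, p3=1, p4=0

110101101110010


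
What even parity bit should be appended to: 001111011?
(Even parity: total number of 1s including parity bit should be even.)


Number of 1s in data: 6
Parity bit: 0

0


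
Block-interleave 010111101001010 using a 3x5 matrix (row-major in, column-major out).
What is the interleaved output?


Matrix:
  01011
  11010
  01010
Read columns: 010111000111100

010111000111100


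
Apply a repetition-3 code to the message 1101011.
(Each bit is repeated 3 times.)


Each bit -> 3 copies

111111000111000111111


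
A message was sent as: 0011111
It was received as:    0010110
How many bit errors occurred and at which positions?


XOR: 0001001

2 error(s) at position(s): 3, 6


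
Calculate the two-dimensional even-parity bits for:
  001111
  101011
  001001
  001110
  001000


Row parities: 00011
Column parities: 101011

Row P: 00011, Col P: 101011, Corner: 0


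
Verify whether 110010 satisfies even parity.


Number of 1s: 3

No, parity error (3 ones)


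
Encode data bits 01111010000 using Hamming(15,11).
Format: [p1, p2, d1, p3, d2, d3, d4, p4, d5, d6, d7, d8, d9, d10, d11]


Parity bits: p1=0, p2=1, p3=1, p4=0

010111101010000


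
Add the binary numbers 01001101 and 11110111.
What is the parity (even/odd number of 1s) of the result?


01001101 = 77
11110111 = 247
Sum = 324 = 101000100
1s count = 3

odd parity (3 ones in 101000100)


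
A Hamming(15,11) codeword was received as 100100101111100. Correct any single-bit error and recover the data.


Syndrome = 11: error at position 11

Data: 00011101100 (corrected bit 11)


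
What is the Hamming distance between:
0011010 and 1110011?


XOR: 1101001
Count of 1s: 4

4


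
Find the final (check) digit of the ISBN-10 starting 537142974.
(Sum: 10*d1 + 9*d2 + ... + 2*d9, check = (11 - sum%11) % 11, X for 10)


Weighted sum: 239
239 mod 11 = 8

Check digit: 3


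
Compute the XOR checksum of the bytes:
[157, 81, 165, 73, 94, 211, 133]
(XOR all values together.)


XOR chain: 157 ^ 81 ^ 165 ^ 73 ^ 94 ^ 211 ^ 133 = 40

40


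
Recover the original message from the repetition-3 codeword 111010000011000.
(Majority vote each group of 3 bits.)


Groups: 111, 010, 000, 011, 000
Majority votes: 10010

10010


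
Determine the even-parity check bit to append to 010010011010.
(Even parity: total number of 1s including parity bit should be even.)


Number of 1s in data: 5
Parity bit: 1

1


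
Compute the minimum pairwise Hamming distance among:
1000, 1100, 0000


Comparing all pairs, minimum distance: 1
Can detect 0 errors, correct 0 errors

1


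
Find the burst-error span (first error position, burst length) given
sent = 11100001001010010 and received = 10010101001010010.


XOR: 01110100000000000

Burst at position 1, length 5


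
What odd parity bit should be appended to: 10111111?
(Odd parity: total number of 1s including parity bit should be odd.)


Number of 1s in data: 7
Parity bit: 0

0


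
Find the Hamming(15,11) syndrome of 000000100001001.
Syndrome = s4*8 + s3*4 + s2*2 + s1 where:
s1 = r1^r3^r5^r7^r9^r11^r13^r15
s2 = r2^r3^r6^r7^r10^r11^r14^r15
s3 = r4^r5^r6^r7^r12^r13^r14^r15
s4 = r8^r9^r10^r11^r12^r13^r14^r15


s1=0, s2=0, s3=1, s4=0

Syndrome = 4 (error at position 4)


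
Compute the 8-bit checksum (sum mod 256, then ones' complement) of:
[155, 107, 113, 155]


Sum = 530 mod 256 = 18
Complement = 237

237


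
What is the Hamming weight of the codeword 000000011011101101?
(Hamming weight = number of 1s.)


Counting 1s in 000000011011101101

8


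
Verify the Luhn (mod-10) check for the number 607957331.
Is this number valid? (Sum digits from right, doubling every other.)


Luhn sum = 42
42 mod 10 = 2

Invalid (Luhn sum mod 10 = 2)


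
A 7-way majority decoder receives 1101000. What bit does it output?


Ones: 3 out of 7
Threshold: 4

0 (3/7 voted 1)


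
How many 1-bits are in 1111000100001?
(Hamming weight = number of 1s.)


Counting 1s in 1111000100001

6


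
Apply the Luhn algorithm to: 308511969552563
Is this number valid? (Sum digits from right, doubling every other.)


Luhn sum = 57
57 mod 10 = 7

Invalid (Luhn sum mod 10 = 7)


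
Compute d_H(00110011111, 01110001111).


XOR: 01000010000
Count of 1s: 2

2


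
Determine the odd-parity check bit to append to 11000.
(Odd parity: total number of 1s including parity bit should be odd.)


Number of 1s in data: 2
Parity bit: 1

1


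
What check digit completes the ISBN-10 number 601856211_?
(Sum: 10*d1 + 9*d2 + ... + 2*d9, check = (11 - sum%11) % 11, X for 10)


Weighted sum: 197
197 mod 11 = 10

Check digit: 1


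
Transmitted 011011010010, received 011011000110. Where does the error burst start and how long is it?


XOR: 000000010100

Burst at position 7, length 3


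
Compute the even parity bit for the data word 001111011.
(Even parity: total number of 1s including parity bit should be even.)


Number of 1s in data: 6
Parity bit: 0

0


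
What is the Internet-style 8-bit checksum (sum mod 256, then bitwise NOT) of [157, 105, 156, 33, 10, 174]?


Sum = 635 mod 256 = 123
Complement = 132

132


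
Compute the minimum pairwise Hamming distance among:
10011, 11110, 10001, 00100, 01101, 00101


Comparing all pairs, minimum distance: 1
Can detect 0 errors, correct 0 errors

1


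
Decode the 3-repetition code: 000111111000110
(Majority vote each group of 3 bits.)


Groups: 000, 111, 111, 000, 110
Majority votes: 01101

01101


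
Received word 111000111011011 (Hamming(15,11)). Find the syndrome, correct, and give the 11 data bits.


Syndrome = 0: no error detected

Data: 10011011011 (no errors)


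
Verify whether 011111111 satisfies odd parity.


Number of 1s: 8

No, parity error (8 ones)


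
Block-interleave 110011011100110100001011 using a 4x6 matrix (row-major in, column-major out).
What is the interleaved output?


Matrix:
  110011
  011100
  110100
  001011
Read columns: 101011100101011010011001

101011100101011010011001


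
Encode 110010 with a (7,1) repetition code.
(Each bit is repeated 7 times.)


Each bit -> 7 copies

111111111111110000000000000011111110000000


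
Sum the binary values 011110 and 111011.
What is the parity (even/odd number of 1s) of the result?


011110 = 30
111011 = 59
Sum = 89 = 1011001
1s count = 4

even parity (4 ones in 1011001)


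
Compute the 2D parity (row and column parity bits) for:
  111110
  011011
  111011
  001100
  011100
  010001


Row parities: 101010
Column parities: 011111

Row P: 101010, Col P: 011111, Corner: 1


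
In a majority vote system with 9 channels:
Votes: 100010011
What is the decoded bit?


Ones: 4 out of 9
Threshold: 5

0 (4/9 voted 1)


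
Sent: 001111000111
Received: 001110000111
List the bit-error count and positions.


XOR: 000001000000

1 error(s) at position(s): 5


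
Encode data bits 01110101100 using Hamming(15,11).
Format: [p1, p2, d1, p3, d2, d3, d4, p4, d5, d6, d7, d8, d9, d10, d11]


Parity bits: p1=1, p2=1, p3=1, p4=1

110111110101100


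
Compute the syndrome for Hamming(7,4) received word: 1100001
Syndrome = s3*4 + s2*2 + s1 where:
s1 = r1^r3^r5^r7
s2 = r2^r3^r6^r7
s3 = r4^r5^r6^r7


s1=0, s2=0, s3=1

Syndrome = 4 (error at position 4)


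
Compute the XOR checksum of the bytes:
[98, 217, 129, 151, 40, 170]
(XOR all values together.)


XOR chain: 98 ^ 217 ^ 129 ^ 151 ^ 40 ^ 170 = 47

47


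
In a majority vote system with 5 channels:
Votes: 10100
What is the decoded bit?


Ones: 2 out of 5
Threshold: 3

0 (2/5 voted 1)


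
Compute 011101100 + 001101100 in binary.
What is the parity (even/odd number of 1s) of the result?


011101100 = 236
001101100 = 108
Sum = 344 = 101011000
1s count = 4

even parity (4 ones in 101011000)


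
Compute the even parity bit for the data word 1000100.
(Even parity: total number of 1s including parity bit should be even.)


Number of 1s in data: 2
Parity bit: 0

0


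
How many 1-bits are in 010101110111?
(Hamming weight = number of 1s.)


Counting 1s in 010101110111

8


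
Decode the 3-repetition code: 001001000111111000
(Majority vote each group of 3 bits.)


Groups: 001, 001, 000, 111, 111, 000
Majority votes: 000110

000110


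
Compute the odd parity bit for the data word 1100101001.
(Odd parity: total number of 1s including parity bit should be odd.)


Number of 1s in data: 5
Parity bit: 0

0


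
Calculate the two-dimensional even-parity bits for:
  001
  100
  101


Row parities: 110
Column parities: 000

Row P: 110, Col P: 000, Corner: 0


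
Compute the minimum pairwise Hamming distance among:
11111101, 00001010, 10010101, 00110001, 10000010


Comparing all pairs, minimum distance: 2
Can detect 1 errors, correct 0 errors

2


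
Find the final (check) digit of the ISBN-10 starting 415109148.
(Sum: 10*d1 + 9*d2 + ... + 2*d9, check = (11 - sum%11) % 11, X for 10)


Weighted sum: 173
173 mod 11 = 8

Check digit: 3


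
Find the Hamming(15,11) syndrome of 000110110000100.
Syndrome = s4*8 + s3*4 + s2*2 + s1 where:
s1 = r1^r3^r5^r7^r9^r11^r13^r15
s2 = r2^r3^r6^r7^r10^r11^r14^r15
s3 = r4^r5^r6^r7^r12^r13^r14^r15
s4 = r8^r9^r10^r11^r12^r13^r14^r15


s1=1, s2=1, s3=0, s4=0

Syndrome = 3 (error at position 3)


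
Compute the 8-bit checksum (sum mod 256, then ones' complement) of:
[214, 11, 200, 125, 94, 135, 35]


Sum = 814 mod 256 = 46
Complement = 209

209


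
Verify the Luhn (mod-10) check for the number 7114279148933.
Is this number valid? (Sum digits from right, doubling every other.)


Luhn sum = 65
65 mod 10 = 5

Invalid (Luhn sum mod 10 = 5)


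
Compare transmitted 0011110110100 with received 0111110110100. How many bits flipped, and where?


XOR: 0100000000000

1 error(s) at position(s): 1


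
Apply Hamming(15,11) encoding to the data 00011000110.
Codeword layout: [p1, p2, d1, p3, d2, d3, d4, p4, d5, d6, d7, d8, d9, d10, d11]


Parity bits: p1=1, p2=0, p3=1, p4=1

100100111000110


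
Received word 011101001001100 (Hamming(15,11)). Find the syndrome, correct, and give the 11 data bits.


Syndrome = 11: error at position 11

Data: 10101011100 (corrected bit 11)


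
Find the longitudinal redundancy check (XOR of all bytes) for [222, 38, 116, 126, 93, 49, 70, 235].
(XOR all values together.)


XOR chain: 222 ^ 38 ^ 116 ^ 126 ^ 93 ^ 49 ^ 70 ^ 235 = 51

51


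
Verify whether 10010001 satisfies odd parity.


Number of 1s: 3

Yes, parity is correct (3 ones)


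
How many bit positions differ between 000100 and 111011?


XOR: 111111
Count of 1s: 6

6


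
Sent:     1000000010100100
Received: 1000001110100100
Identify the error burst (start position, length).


XOR: 0000001100000000

Burst at position 6, length 2


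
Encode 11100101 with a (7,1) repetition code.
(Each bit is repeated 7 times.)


Each bit -> 7 copies

11111111111111111111100000000000000111111100000001111111


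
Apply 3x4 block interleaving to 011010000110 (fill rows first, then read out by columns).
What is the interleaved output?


Matrix:
  0110
  1000
  0110
Read columns: 010101101000

010101101000


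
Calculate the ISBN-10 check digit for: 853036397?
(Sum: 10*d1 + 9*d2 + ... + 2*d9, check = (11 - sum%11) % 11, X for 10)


Weighted sum: 250
250 mod 11 = 8

Check digit: 3


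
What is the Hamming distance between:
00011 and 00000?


XOR: 00011
Count of 1s: 2

2


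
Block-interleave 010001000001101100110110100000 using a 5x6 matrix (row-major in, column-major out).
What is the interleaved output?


Matrix:
  010001
  000001
  101100
  110110
  100000
Read columns: 001111001000100001100001011000

001111001000100001100001011000


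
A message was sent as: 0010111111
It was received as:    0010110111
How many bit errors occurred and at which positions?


XOR: 0000001000

1 error(s) at position(s): 6


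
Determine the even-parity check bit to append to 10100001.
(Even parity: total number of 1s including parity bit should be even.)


Number of 1s in data: 3
Parity bit: 1

1


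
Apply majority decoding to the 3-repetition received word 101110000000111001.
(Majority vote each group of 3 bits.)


Groups: 101, 110, 000, 000, 111, 001
Majority votes: 110010

110010


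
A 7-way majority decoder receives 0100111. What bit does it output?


Ones: 4 out of 7
Threshold: 4

1 (4/7 voted 1)


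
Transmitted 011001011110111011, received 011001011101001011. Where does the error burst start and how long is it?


XOR: 000000000011110000

Burst at position 10, length 4


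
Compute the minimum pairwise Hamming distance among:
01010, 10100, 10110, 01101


Comparing all pairs, minimum distance: 1
Can detect 0 errors, correct 0 errors

1


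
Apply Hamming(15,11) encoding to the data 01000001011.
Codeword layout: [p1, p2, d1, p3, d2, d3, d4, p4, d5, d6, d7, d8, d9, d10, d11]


Parity bits: p1=0, p2=0, p3=0, p4=1

000010010001011


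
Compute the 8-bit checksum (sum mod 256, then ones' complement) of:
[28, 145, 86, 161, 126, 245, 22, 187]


Sum = 1000 mod 256 = 232
Complement = 23

23


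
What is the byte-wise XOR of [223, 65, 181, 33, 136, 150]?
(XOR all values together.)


XOR chain: 223 ^ 65 ^ 181 ^ 33 ^ 136 ^ 150 = 20

20


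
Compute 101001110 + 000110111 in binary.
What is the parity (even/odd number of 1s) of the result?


101001110 = 334
000110111 = 55
Sum = 389 = 110000101
1s count = 4

even parity (4 ones in 110000101)


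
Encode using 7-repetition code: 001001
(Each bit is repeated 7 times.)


Each bit -> 7 copies

000000000000001111111000000000000001111111


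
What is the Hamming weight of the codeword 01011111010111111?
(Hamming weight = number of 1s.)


Counting 1s in 01011111010111111

13


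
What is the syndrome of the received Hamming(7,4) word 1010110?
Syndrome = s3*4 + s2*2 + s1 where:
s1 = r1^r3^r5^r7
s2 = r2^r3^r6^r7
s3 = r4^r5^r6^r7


s1=1, s2=0, s3=0

Syndrome = 1 (error at position 1)


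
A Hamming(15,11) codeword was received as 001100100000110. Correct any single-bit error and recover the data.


Syndrome = 3: error at position 3

Data: 00010000110 (corrected bit 3)


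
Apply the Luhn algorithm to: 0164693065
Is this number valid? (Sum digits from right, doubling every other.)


Luhn sum = 34
34 mod 10 = 4

Invalid (Luhn sum mod 10 = 4)


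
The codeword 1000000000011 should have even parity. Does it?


Number of 1s: 3

No, parity error (3 ones)


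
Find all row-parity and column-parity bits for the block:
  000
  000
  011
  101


Row parities: 0000
Column parities: 110

Row P: 0000, Col P: 110, Corner: 0


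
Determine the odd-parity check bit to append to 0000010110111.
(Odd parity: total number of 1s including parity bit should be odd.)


Number of 1s in data: 6
Parity bit: 1

1


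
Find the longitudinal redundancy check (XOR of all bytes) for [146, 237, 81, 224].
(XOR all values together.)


XOR chain: 146 ^ 237 ^ 81 ^ 224 = 206

206


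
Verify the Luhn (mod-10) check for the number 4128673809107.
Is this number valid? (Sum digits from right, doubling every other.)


Luhn sum = 53
53 mod 10 = 3

Invalid (Luhn sum mod 10 = 3)


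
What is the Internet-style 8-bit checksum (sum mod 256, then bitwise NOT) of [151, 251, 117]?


Sum = 519 mod 256 = 7
Complement = 248

248


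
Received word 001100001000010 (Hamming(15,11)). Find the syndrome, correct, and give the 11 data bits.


Syndrome = 0: no error detected

Data: 10001000010 (no errors)


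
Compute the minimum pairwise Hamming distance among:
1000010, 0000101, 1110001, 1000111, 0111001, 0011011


Comparing all pairs, minimum distance: 2
Can detect 1 errors, correct 0 errors

2


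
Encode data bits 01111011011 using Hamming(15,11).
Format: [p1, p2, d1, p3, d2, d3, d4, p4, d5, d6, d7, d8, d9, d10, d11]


Parity bits: p1=1, p2=1, p3=0, p4=1

110011111011011


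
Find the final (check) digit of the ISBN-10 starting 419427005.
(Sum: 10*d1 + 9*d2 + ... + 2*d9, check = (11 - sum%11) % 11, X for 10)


Weighted sum: 206
206 mod 11 = 8

Check digit: 3


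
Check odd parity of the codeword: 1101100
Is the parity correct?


Number of 1s: 4

No, parity error (4 ones)


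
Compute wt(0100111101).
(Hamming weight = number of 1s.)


Counting 1s in 0100111101

6


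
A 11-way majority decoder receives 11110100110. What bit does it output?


Ones: 7 out of 11
Threshold: 6

1 (7/11 voted 1)


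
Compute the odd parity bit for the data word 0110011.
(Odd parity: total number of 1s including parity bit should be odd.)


Number of 1s in data: 4
Parity bit: 1

1


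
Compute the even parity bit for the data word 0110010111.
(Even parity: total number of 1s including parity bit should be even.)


Number of 1s in data: 6
Parity bit: 0

0


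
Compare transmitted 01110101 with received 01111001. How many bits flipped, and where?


XOR: 00001100

2 error(s) at position(s): 4, 5


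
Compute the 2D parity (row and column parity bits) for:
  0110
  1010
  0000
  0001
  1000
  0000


Row parities: 000110
Column parities: 0101

Row P: 000110, Col P: 0101, Corner: 0


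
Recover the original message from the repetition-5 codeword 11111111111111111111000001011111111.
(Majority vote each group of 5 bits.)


Groups: 11111, 11111, 11111, 11111, 00000, 10111, 11111
Majority votes: 1111011

1111011


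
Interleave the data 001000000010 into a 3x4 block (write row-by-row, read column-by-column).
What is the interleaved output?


Matrix:
  0010
  0000
  0010
Read columns: 000000101000

000000101000


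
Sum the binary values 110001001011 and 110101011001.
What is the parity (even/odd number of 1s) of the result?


110001001011 = 3147
110101011001 = 3417
Sum = 6564 = 1100110100100
1s count = 6

even parity (6 ones in 1100110100100)


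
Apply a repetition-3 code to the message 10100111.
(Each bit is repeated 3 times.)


Each bit -> 3 copies

111000111000000111111111


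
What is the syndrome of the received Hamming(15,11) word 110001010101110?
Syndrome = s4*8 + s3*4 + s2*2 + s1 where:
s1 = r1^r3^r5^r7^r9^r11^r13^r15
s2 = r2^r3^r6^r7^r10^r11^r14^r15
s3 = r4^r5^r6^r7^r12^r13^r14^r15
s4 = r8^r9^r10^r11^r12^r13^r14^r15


s1=0, s2=0, s3=0, s4=1

Syndrome = 8 (error at position 8)


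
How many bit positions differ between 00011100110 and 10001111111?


XOR: 10010011001
Count of 1s: 5

5


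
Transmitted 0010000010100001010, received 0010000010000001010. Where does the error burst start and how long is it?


XOR: 0000000000100000000

Burst at position 10, length 1


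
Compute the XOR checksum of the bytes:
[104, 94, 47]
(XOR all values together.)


XOR chain: 104 ^ 94 ^ 47 = 25

25


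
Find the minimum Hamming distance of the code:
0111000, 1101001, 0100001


Comparing all pairs, minimum distance: 2
Can detect 1 errors, correct 0 errors

2


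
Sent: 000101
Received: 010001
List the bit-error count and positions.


XOR: 010100

2 error(s) at position(s): 1, 3


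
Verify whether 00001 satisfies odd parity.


Number of 1s: 1

Yes, parity is correct (1 ones)


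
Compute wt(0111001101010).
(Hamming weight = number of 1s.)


Counting 1s in 0111001101010

7


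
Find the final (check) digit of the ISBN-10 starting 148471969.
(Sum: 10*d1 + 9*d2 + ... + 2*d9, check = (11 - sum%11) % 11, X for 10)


Weighted sum: 257
257 mod 11 = 4

Check digit: 7


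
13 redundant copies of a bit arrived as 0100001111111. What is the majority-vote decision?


Ones: 8 out of 13
Threshold: 7

1 (8/13 voted 1)


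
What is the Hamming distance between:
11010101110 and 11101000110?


XOR: 00111101000
Count of 1s: 5

5


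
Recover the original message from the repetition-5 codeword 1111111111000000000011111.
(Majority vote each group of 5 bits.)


Groups: 11111, 11111, 00000, 00000, 11111
Majority votes: 11001

11001


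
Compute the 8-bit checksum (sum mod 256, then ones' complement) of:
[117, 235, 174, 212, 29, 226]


Sum = 993 mod 256 = 225
Complement = 30

30


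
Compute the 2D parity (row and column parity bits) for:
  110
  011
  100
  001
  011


Row parities: 00110
Column parities: 011

Row P: 00110, Col P: 011, Corner: 0


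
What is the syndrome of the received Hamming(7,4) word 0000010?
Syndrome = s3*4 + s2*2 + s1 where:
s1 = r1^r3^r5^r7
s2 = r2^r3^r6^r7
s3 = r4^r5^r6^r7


s1=0, s2=1, s3=1

Syndrome = 6 (error at position 6)


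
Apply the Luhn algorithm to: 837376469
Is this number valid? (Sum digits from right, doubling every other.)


Luhn sum = 53
53 mod 10 = 3

Invalid (Luhn sum mod 10 = 3)


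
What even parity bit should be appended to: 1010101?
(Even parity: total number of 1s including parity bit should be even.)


Number of 1s in data: 4
Parity bit: 0

0


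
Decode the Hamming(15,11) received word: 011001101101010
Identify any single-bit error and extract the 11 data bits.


Syndrome = 1: error at position 1

Data: 10111101010 (corrected bit 1)
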